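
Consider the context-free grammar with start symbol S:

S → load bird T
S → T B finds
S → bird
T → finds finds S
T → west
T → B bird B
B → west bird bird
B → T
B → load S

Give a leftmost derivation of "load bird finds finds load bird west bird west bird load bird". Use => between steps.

S => load bird T => load bird B bird B => load bird T bird B => load bird B bird B bird B => load bird T bird B bird B => load bird finds finds S bird B bird B => load bird finds finds load bird T bird B bird B => load bird finds finds load bird west bird B bird B => load bird finds finds load bird west bird T bird B => load bird finds finds load bird west bird west bird B => load bird finds finds load bird west bird west bird load S => load bird finds finds load bird west bird west bird load bird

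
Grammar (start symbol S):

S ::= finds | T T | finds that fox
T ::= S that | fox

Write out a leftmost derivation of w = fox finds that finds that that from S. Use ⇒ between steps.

S ⇒ T T ⇒ fox T ⇒ fox S that ⇒ fox T T that ⇒ fox S that T that ⇒ fox finds that T that ⇒ fox finds that S that that ⇒ fox finds that finds that that

S ⇒ T T   [S ::= T T]
T T ⇒ fox T   [T ::= fox]
fox T ⇒ fox S that   [T ::= S that]
fox S that ⇒ fox T T that   [S ::= T T]
fox T T that ⇒ fox S that T that   [T ::= S that]
fox S that T that ⇒ fox finds that T that   [S ::= finds]
fox finds that T that ⇒ fox finds that S that that   [T ::= S that]
fox finds that S that that ⇒ fox finds that finds that that   [S ::= finds]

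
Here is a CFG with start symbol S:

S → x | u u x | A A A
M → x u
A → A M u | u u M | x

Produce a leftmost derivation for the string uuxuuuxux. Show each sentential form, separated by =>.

S => AAA   [S → A A A]
AAA => uuMAA   [A → u u M]
uuMAA => uuxuAA   [M → x u]
uuxuAA => uuxuuuMA   [A → u u M]
uuxuuuMA => uuxuuuxuA   [M → x u]
uuxuuuxuA => uuxuuuxux   [A → x]

S => AAA => uuMAA => uuxuAA => uuxuuuMA => uuxuuuxuA => uuxuuuxux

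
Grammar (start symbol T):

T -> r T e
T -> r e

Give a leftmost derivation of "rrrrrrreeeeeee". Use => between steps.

T=>rTe=>rrTee=>rrrTeee=>rrrrTeeee=>rrrrrTeeeee=>rrrrrrTeeeeee=>rrrrrrreeeeeee

T => rTe   [T -> r T e]
rTe => rrTee   [T -> r T e]
rrTee => rrrTeee   [T -> r T e]
rrrTeee => rrrrTeeee   [T -> r T e]
rrrrTeeee => rrrrrTeeeee   [T -> r T e]
rrrrrTeeeee => rrrrrrTeeeeee   [T -> r T e]
rrrrrrTeeeeee => rrrrrrreeeeeee   [T -> r e]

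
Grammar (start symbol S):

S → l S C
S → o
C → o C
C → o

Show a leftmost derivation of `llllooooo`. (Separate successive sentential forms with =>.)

S=>lSC=>llSCC=>lllSCCC=>llllSCCCC=>lllloCCCC=>llllooCCC=>lllloooCC=>llllooooC=>llllooooo

S => lSC   [S → l S C]
lSC => llSCC   [S → l S C]
llSCC => lllSCCC   [S → l S C]
lllSCCC => llllSCCCC   [S → l S C]
llllSCCCC => lllloCCCC   [S → o]
lllloCCCC => llllooCCC   [C → o]
llllooCCC => lllloooCC   [C → o]
lllloooCC => llllooooC   [C → o]
llllooooC => llllooooo   [C → o]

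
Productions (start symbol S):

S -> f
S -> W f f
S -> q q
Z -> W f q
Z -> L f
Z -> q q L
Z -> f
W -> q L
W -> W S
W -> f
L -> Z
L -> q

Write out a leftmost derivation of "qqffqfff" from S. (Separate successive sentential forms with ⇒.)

S ⇒ Wff ⇒ qLff ⇒ qZff ⇒ qLfff ⇒ qZfff ⇒ qWfqfff ⇒ qqLfqfff ⇒ qqZfqfff ⇒ qqffqfff

S ⇒ Wff   [S -> W f f]
Wff ⇒ qLff   [W -> q L]
qLff ⇒ qZff   [L -> Z]
qZff ⇒ qLfff   [Z -> L f]
qLfff ⇒ qZfff   [L -> Z]
qZfff ⇒ qWfqfff   [Z -> W f q]
qWfqfff ⇒ qqLfqfff   [W -> q L]
qqLfqfff ⇒ qqZfqfff   [L -> Z]
qqZfqfff ⇒ qqffqfff   [Z -> f]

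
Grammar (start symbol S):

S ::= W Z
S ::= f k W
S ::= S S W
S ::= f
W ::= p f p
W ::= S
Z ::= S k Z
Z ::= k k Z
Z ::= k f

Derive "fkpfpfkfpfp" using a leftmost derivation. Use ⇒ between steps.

S ⇒ SSW ⇒ fkWSW ⇒ fkpfpSW ⇒ fkpfpWZW ⇒ fkpfpSZW ⇒ fkpfpfZW ⇒ fkpfpfkfW ⇒ fkpfpfkfpfp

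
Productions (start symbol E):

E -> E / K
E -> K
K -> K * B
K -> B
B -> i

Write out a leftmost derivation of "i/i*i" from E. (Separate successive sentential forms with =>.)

E => E/K   [E -> E / K]
E/K => K/K   [E -> K]
K/K => B/K   [K -> B]
B/K => i/K   [B -> i]
i/K => i/K*B   [K -> K * B]
i/K*B => i/B*B   [K -> B]
i/B*B => i/i*B   [B -> i]
i/i*B => i/i*i   [B -> i]

E => E/K => K/K => B/K => i/K => i/K*B => i/B*B => i/i*B => i/i*i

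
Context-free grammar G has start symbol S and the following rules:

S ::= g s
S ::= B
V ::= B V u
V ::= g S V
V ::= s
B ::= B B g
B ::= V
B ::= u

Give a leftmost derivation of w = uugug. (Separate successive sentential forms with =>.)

S => B => BBg => BBgBg => uBgBg => uugBg => uugug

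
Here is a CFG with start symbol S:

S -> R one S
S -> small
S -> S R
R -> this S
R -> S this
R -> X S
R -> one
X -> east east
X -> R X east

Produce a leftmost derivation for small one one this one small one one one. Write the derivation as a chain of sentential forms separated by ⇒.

S ⇒ S R ⇒ S R R ⇒ S R R R ⇒ R one S R R R ⇒ S this one S R R R ⇒ S R this one S R R R ⇒ S R R this one S R R R ⇒ small R R this one S R R R ⇒ small one R this one S R R R ⇒ small one one this one S R R R ⇒ small one one this one small R R R ⇒ small one one this one small one R R ⇒ small one one this one small one one R ⇒ small one one this one small one one one

S ⇒ S R   [S -> S R]
S R ⇒ S R R   [S -> S R]
S R R ⇒ S R R R   [S -> S R]
S R R R ⇒ R one S R R R   [S -> R one S]
R one S R R R ⇒ S this one S R R R   [R -> S this]
S this one S R R R ⇒ S R this one S R R R   [S -> S R]
S R this one S R R R ⇒ S R R this one S R R R   [S -> S R]
S R R this one S R R R ⇒ small R R this one S R R R   [S -> small]
small R R this one S R R R ⇒ small one R this one S R R R   [R -> one]
small one R this one S R R R ⇒ small one one this one S R R R   [R -> one]
small one one this one S R R R ⇒ small one one this one small R R R   [S -> small]
small one one this one small R R R ⇒ small one one this one small one R R   [R -> one]
small one one this one small one R R ⇒ small one one this one small one one R   [R -> one]
small one one this one small one one R ⇒ small one one this one small one one one   [R -> one]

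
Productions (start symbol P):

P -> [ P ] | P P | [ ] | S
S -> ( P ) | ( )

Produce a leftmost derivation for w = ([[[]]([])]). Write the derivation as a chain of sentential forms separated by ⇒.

P ⇒ S ⇒ (P) ⇒ ([P]) ⇒ ([PP]) ⇒ ([[P]P]) ⇒ ([[[]]P]) ⇒ ([[[]]S]) ⇒ ([[[]](P)]) ⇒ ([[[]]([])])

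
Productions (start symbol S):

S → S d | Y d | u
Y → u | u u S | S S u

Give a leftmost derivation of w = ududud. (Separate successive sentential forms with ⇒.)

S⇒Yd⇒SSud⇒YdSud⇒udSud⇒udYdud⇒ududud

S ⇒ Yd   [S → Y d]
Yd ⇒ SSud   [Y → S S u]
SSud ⇒ YdSud   [S → Y d]
YdSud ⇒ udSud   [Y → u]
udSud ⇒ udYdud   [S → Y d]
udYdud ⇒ ududud   [Y → u]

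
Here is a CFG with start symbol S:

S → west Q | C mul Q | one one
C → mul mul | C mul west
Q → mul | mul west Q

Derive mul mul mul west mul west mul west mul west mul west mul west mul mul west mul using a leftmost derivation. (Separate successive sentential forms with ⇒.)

S ⇒ C mul Q ⇒ C mul west mul Q ⇒ C mul west mul west mul Q ⇒ C mul west mul west mul west mul Q ⇒ C mul west mul west mul west mul west mul Q ⇒ C mul west mul west mul west mul west mul west mul Q ⇒ C mul west mul west mul west mul west mul west mul west mul Q ⇒ mul mul mul west mul west mul west mul west mul west mul west mul Q ⇒ mul mul mul west mul west mul west mul west mul west mul west mul mul west Q ⇒ mul mul mul west mul west mul west mul west mul west mul west mul mul west mul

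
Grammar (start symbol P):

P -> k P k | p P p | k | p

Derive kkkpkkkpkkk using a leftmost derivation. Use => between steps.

P => kPk   [P -> k P k]
kPk => kkPkk   [P -> k P k]
kkPkk => kkkPkkk   [P -> k P k]
kkkPkkk => kkkpPpkkk   [P -> p P p]
kkkpPpkkk => kkkpkPkpkkk   [P -> k P k]
kkkpkPkpkkk => kkkpkkkpkkk   [P -> k]

P => kPk => kkPkk => kkkPkkk => kkkpPpkkk => kkkpkPkpkkk => kkkpkkkpkkk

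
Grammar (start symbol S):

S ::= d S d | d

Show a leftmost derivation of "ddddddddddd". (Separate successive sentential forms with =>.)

S => dSd => ddSdd => dddSddd => ddddSdddd => dddddSddddd => ddddddddddd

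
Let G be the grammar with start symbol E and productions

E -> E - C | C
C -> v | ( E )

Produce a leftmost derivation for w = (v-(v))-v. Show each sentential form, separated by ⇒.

E ⇒ E-C ⇒ C-C ⇒ (E)-C ⇒ (E-C)-C ⇒ (C-C)-C ⇒ (v-C)-C ⇒ (v-(E))-C ⇒ (v-(C))-C ⇒ (v-(v))-C ⇒ (v-(v))-v

E ⇒ E-C   [E -> E - C]
E-C ⇒ C-C   [E -> C]
C-C ⇒ (E)-C   [C -> ( E )]
(E)-C ⇒ (E-C)-C   [E -> E - C]
(E-C)-C ⇒ (C-C)-C   [E -> C]
(C-C)-C ⇒ (v-C)-C   [C -> v]
(v-C)-C ⇒ (v-(E))-C   [C -> ( E )]
(v-(E))-C ⇒ (v-(C))-C   [E -> C]
(v-(C))-C ⇒ (v-(v))-C   [C -> v]
(v-(v))-C ⇒ (v-(v))-v   [C -> v]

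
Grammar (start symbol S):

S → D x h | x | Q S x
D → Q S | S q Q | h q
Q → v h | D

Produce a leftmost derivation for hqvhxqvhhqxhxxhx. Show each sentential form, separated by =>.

S => QSx => DSx => hqSx => hqDxhx => hqQSxhx => hqvhSxhx => hqvhQSxxhx => hqvhDSxxhx => hqvhSqQSxxhx => hqvhxqQSxxhx => hqvhxqvhSxxhx => hqvhxqvhDxhxxhx => hqvhxqvhhqxhxxhx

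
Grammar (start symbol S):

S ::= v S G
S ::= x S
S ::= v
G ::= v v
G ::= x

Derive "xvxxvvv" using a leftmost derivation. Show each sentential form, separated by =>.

S=>xS=>xvSG=>xvxSG=>xvxxSG=>xvxxvG=>xvxxvvv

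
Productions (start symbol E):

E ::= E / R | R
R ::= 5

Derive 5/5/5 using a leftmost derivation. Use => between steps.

E => E/R => E/R/R => R/R/R => 5/R/R => 5/5/R => 5/5/5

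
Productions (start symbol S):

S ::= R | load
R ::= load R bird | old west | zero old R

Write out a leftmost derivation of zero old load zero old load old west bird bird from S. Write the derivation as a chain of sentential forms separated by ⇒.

S ⇒ R ⇒ zero old R ⇒ zero old load R bird ⇒ zero old load zero old R bird ⇒ zero old load zero old load R bird bird ⇒ zero old load zero old load old west bird bird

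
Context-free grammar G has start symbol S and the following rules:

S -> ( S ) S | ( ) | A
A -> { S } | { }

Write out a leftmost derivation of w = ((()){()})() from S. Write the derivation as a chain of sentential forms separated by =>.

S => (S)S   [S -> ( S ) S]
(S)S => ((S)S)S   [S -> ( S ) S]
((S)S)S => ((())S)S   [S -> ( )]
((())S)S => ((())A)S   [S -> A]
((())A)S => ((()){S})S   [A -> { S }]
((()){S})S => ((()){()})S   [S -> ( )]
((()){()})S => ((()){()})()   [S -> ( )]

S => (S)S => ((S)S)S => ((())S)S => ((())A)S => ((()){S})S => ((()){()})S => ((()){()})()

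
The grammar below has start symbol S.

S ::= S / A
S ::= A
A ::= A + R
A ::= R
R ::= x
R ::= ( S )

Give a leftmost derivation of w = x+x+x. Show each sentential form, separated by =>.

S => A   [S ::= A]
A => A+R   [A ::= A + R]
A+R => A+R+R   [A ::= A + R]
A+R+R => R+R+R   [A ::= R]
R+R+R => x+R+R   [R ::= x]
x+R+R => x+x+R   [R ::= x]
x+x+R => x+x+x   [R ::= x]

S => A => A+R => A+R+R => R+R+R => x+R+R => x+x+R => x+x+x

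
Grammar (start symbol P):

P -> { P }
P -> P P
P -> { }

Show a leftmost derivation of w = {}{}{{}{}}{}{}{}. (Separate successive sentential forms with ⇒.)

P⇒PP⇒PPP⇒PPPP⇒PPPPP⇒{}PPPP⇒{}{}PPP⇒{}{}PPPP⇒{}{}{P}PPP⇒{}{}{PP}PPP⇒{}{}{{}P}PPP⇒{}{}{{}{}}PPP⇒{}{}{{}{}}{}PP⇒{}{}{{}{}}{}{}P⇒{}{}{{}{}}{}{}{}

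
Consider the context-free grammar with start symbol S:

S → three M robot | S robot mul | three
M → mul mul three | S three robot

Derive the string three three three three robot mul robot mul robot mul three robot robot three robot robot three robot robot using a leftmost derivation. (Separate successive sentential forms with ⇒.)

S ⇒ three M robot ⇒ three S three robot robot ⇒ three three M robot three robot robot ⇒ three three S three robot robot three robot robot ⇒ three three three M robot three robot robot three robot robot ⇒ three three three S three robot robot three robot robot three robot robot ⇒ three three three S robot mul three robot robot three robot robot three robot robot ⇒ three three three S robot mul robot mul three robot robot three robot robot three robot robot ⇒ three three three S robot mul robot mul robot mul three robot robot three robot robot three robot robot ⇒ three three three three robot mul robot mul robot mul three robot robot three robot robot three robot robot

S ⇒ three M robot   [S → three M robot]
three M robot ⇒ three S three robot robot   [M → S three robot]
three S three robot robot ⇒ three three M robot three robot robot   [S → three M robot]
three three M robot three robot robot ⇒ three three S three robot robot three robot robot   [M → S three robot]
three three S three robot robot three robot robot ⇒ three three three M robot three robot robot three robot robot   [S → three M robot]
three three three M robot three robot robot three robot robot ⇒ three three three S three robot robot three robot robot three robot robot   [M → S three robot]
three three three S three robot robot three robot robot three robot robot ⇒ three three three S robot mul three robot robot three robot robot three robot robot   [S → S robot mul]
three three three S robot mul three robot robot three robot robot three robot robot ⇒ three three three S robot mul robot mul three robot robot three robot robot three robot robot   [S → S robot mul]
three three three S robot mul robot mul three robot robot three robot robot three robot robot ⇒ three three three S robot mul robot mul robot mul three robot robot three robot robot three robot robot   [S → S robot mul]
three three three S robot mul robot mul robot mul three robot robot three robot robot three robot robot ⇒ three three three three robot mul robot mul robot mul three robot robot three robot robot three robot robot   [S → three]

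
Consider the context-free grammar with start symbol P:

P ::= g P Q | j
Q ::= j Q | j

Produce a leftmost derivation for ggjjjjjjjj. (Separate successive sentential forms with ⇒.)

P⇒gPQ⇒ggPQQ⇒ggjQQ⇒ggjjQQ⇒ggjjjQQ⇒ggjjjjQ⇒ggjjjjjQ⇒ggjjjjjjQ⇒ggjjjjjjjQ⇒ggjjjjjjjj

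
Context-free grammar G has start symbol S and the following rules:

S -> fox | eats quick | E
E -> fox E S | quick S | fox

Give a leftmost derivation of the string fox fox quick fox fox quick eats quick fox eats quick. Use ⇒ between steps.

S ⇒ E ⇒ fox E S ⇒ fox fox E S S ⇒ fox fox quick S S S ⇒ fox fox quick fox S S ⇒ fox fox quick fox E S ⇒ fox fox quick fox fox E S S ⇒ fox fox quick fox fox quick S S S ⇒ fox fox quick fox fox quick eats quick S S ⇒ fox fox quick fox fox quick eats quick E S ⇒ fox fox quick fox fox quick eats quick fox S ⇒ fox fox quick fox fox quick eats quick fox eats quick

S ⇒ E   [S -> E]
E ⇒ fox E S   [E -> fox E S]
fox E S ⇒ fox fox E S S   [E -> fox E S]
fox fox E S S ⇒ fox fox quick S S S   [E -> quick S]
fox fox quick S S S ⇒ fox fox quick fox S S   [S -> fox]
fox fox quick fox S S ⇒ fox fox quick fox E S   [S -> E]
fox fox quick fox E S ⇒ fox fox quick fox fox E S S   [E -> fox E S]
fox fox quick fox fox E S S ⇒ fox fox quick fox fox quick S S S   [E -> quick S]
fox fox quick fox fox quick S S S ⇒ fox fox quick fox fox quick eats quick S S   [S -> eats quick]
fox fox quick fox fox quick eats quick S S ⇒ fox fox quick fox fox quick eats quick E S   [S -> E]
fox fox quick fox fox quick eats quick E S ⇒ fox fox quick fox fox quick eats quick fox S   [E -> fox]
fox fox quick fox fox quick eats quick fox S ⇒ fox fox quick fox fox quick eats quick fox eats quick   [S -> eats quick]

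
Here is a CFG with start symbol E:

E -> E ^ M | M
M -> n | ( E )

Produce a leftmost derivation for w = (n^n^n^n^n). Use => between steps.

E => M   [E -> M]
M => (E)   [M -> ( E )]
(E) => (E^M)   [E -> E ^ M]
(E^M) => (E^M^M)   [E -> E ^ M]
(E^M^M) => (E^M^M^M)   [E -> E ^ M]
(E^M^M^M) => (E^M^M^M^M)   [E -> E ^ M]
(E^M^M^M^M) => (M^M^M^M^M)   [E -> M]
(M^M^M^M^M) => (n^M^M^M^M)   [M -> n]
(n^M^M^M^M) => (n^n^M^M^M)   [M -> n]
(n^n^M^M^M) => (n^n^n^M^M)   [M -> n]
(n^n^n^M^M) => (n^n^n^n^M)   [M -> n]
(n^n^n^n^M) => (n^n^n^n^n)   [M -> n]

E=>M=>(E)=>(E^M)=>(E^M^M)=>(E^M^M^M)=>(E^M^M^M^M)=>(M^M^M^M^M)=>(n^M^M^M^M)=>(n^n^M^M^M)=>(n^n^n^M^M)=>(n^n^n^n^M)=>(n^n^n^n^n)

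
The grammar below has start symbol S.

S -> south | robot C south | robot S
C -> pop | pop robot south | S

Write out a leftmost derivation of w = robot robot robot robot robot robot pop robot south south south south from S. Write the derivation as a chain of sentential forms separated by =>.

S => robot S   [S -> robot S]
robot S => robot robot C south   [S -> robot C south]
robot robot C south => robot robot S south   [C -> S]
robot robot S south => robot robot robot C south south   [S -> robot C south]
robot robot robot C south south => robot robot robot S south south   [C -> S]
robot robot robot S south south => robot robot robot robot S south south   [S -> robot S]
robot robot robot robot S south south => robot robot robot robot robot S south south   [S -> robot S]
robot robot robot robot robot S south south => robot robot robot robot robot robot C south south south   [S -> robot C south]
robot robot robot robot robot robot C south south south => robot robot robot robot robot robot pop robot south south south south   [C -> pop robot south]

S => robot S => robot robot C south => robot robot S south => robot robot robot C south south => robot robot robot S south south => robot robot robot robot S south south => robot robot robot robot robot S south south => robot robot robot robot robot robot C south south south => robot robot robot robot robot robot pop robot south south south south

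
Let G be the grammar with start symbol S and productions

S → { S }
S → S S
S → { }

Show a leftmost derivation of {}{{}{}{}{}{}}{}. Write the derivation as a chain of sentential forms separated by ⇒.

S ⇒ SS ⇒ SSS ⇒ {}SS ⇒ {}{S}S ⇒ {}{SS}S ⇒ {}{SSS}S ⇒ {}{SSSS}S ⇒ {}{SSSSS}S ⇒ {}{{}SSSS}S ⇒ {}{{}{}SSS}S ⇒ {}{{}{}{}SS}S ⇒ {}{{}{}{}{}S}S ⇒ {}{{}{}{}{}{}}S ⇒ {}{{}{}{}{}{}}{}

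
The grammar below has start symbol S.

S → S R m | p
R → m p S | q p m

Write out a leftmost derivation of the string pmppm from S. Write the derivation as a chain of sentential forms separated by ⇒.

S ⇒ SRm   [S → S R m]
SRm ⇒ pRm   [S → p]
pRm ⇒ pmpSm   [R → m p S]
pmpSm ⇒ pmppm   [S → p]

S ⇒ SRm ⇒ pRm ⇒ pmpSm ⇒ pmppm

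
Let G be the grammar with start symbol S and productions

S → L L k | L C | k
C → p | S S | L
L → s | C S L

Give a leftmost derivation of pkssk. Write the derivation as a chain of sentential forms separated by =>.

S => LLk   [S → L L k]
LLk => CSLLk   [L → C S L]
CSLLk => pSLLk   [C → p]
pSLLk => pkLLk   [S → k]
pkLLk => pksLk   [L → s]
pksLk => pkssk   [L → s]

S=>LLk=>CSLLk=>pSLLk=>pkLLk=>pksLk=>pkssk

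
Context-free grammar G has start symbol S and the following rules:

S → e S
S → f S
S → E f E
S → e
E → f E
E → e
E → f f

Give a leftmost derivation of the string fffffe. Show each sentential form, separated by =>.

S => fS => fEfE => ffEfE => fffffE => fffffe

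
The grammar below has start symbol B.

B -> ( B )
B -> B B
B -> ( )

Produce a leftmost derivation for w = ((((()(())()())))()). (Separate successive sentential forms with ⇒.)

B ⇒ (B)   [B -> ( B )]
(B) ⇒ (BB)   [B -> B B]
(BB) ⇒ ((B)B)   [B -> ( B )]
((B)B) ⇒ (((B))B)   [B -> ( B )]
(((B))B) ⇒ ((((B)))B)   [B -> ( B )]
((((B)))B) ⇒ ((((BB)))B)   [B -> B B]
((((BB)))B) ⇒ ((((BBB)))B)   [B -> B B]
((((BBB)))B) ⇒ ((((BBBB)))B)   [B -> B B]
((((BBBB)))B) ⇒ ((((()BBB)))B)   [B -> ( )]
((((()BBB)))B) ⇒ ((((()(B)BB)))B)   [B -> ( B )]
((((()(B)BB)))B) ⇒ ((((()(())BB)))B)   [B -> ( )]
((((()(())BB)))B) ⇒ ((((()(())()B)))B)   [B -> ( )]
((((()(())()B)))B) ⇒ ((((()(())()())))B)   [B -> ( )]
((((()(())()())))B) ⇒ ((((()(())()())))())   [B -> ( )]

B⇒(B)⇒(BB)⇒((B)B)⇒(((B))B)⇒((((B)))B)⇒((((BB)))B)⇒((((BBB)))B)⇒((((BBBB)))B)⇒((((()BBB)))B)⇒((((()(B)BB)))B)⇒((((()(())BB)))B)⇒((((()(())()B)))B)⇒((((()(())()())))B)⇒((((()(())()())))())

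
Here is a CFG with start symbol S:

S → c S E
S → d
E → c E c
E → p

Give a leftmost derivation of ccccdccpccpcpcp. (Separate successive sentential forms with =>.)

S => cSE => ccSEE => cccSEEE => ccccSEEEE => ccccdEEEE => ccccdcEcEEE => ccccdccEccEEE => ccccdccpccEEE => ccccdccpccpEE => ccccdccpccpcEcE => ccccdccpccpcpcE => ccccdccpccpcpcp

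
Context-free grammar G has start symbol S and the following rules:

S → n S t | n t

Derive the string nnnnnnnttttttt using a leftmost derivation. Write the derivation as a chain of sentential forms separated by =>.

S => nSt   [S → n S t]
nSt => nnStt   [S → n S t]
nnStt => nnnSttt   [S → n S t]
nnnSttt => nnnnStttt   [S → n S t]
nnnnStttt => nnnnnSttttt   [S → n S t]
nnnnnSttttt => nnnnnnStttttt   [S → n S t]
nnnnnnStttttt => nnnnnnnttttttt   [S → n t]

S => nSt => nnStt => nnnSttt => nnnnStttt => nnnnnSttttt => nnnnnnStttttt => nnnnnnnttttttt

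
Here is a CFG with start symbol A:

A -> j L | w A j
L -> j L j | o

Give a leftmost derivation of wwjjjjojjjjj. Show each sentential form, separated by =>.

A => wAj => wwAjj => wwjLjj => wwjjLjjj => wwjjjLjjjj => wwjjjjLjjjjj => wwjjjjojjjjj

A => wAj   [A -> w A j]
wAj => wwAjj   [A -> w A j]
wwAjj => wwjLjj   [A -> j L]
wwjLjj => wwjjLjjj   [L -> j L j]
wwjjLjjj => wwjjjLjjjj   [L -> j L j]
wwjjjLjjjj => wwjjjjLjjjjj   [L -> j L j]
wwjjjjLjjjjj => wwjjjjojjjjj   [L -> o]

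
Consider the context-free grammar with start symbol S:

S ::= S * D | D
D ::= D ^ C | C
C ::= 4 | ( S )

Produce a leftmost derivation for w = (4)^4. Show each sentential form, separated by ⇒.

S⇒D⇒D^C⇒C^C⇒(S)^C⇒(D)^C⇒(C)^C⇒(4)^C⇒(4)^4

S ⇒ D   [S ::= D]
D ⇒ D^C   [D ::= D ^ C]
D^C ⇒ C^C   [D ::= C]
C^C ⇒ (S)^C   [C ::= ( S )]
(S)^C ⇒ (D)^C   [S ::= D]
(D)^C ⇒ (C)^C   [D ::= C]
(C)^C ⇒ (4)^C   [C ::= 4]
(4)^C ⇒ (4)^4   [C ::= 4]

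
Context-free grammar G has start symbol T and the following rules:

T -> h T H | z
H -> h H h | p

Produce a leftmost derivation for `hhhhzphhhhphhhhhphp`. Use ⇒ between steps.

T ⇒ hTH ⇒ hhTHH ⇒ hhhTHHH ⇒ hhhhTHHHH ⇒ hhhhzHHHH ⇒ hhhhzpHHH ⇒ hhhhzphHhHH ⇒ hhhhzphhHhhHH ⇒ hhhhzphhhHhhhHH ⇒ hhhhzphhhhHhhhhHH ⇒ hhhhzphhhhphhhhHH ⇒ hhhhzphhhhphhhhhHhH ⇒ hhhhzphhhhphhhhhphH ⇒ hhhhzphhhhphhhhhphp

T ⇒ hTH   [T -> h T H]
hTH ⇒ hhTHH   [T -> h T H]
hhTHH ⇒ hhhTHHH   [T -> h T H]
hhhTHHH ⇒ hhhhTHHHH   [T -> h T H]
hhhhTHHHH ⇒ hhhhzHHHH   [T -> z]
hhhhzHHHH ⇒ hhhhzpHHH   [H -> p]
hhhhzpHHH ⇒ hhhhzphHhHH   [H -> h H h]
hhhhzphHhHH ⇒ hhhhzphhHhhHH   [H -> h H h]
hhhhzphhHhhHH ⇒ hhhhzphhhHhhhHH   [H -> h H h]
hhhhzphhhHhhhHH ⇒ hhhhzphhhhHhhhhHH   [H -> h H h]
hhhhzphhhhHhhhhHH ⇒ hhhhzphhhhphhhhHH   [H -> p]
hhhhzphhhhphhhhHH ⇒ hhhhzphhhhphhhhhHhH   [H -> h H h]
hhhhzphhhhphhhhhHhH ⇒ hhhhzphhhhphhhhhphH   [H -> p]
hhhhzphhhhphhhhhphH ⇒ hhhhzphhhhphhhhhphp   [H -> p]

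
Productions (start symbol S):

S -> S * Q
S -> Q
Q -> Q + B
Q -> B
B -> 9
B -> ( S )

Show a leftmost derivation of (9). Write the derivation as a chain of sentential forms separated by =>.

S => Q => B => (S) => (Q) => (B) => (9)

S => Q   [S -> Q]
Q => B   [Q -> B]
B => (S)   [B -> ( S )]
(S) => (Q)   [S -> Q]
(Q) => (B)   [Q -> B]
(B) => (9)   [B -> 9]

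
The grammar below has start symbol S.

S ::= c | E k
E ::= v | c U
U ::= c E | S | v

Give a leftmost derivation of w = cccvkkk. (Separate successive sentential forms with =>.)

S => Ek => cUk => cSk => cEkk => ccUkk => ccSkk => ccEkkk => cccUkkk => cccvkkk

S => Ek   [S ::= E k]
Ek => cUk   [E ::= c U]
cUk => cSk   [U ::= S]
cSk => cEkk   [S ::= E k]
cEkk => ccUkk   [E ::= c U]
ccUkk => ccSkk   [U ::= S]
ccSkk => ccEkkk   [S ::= E k]
ccEkkk => cccUkkk   [E ::= c U]
cccUkkk => cccvkkk   [U ::= v]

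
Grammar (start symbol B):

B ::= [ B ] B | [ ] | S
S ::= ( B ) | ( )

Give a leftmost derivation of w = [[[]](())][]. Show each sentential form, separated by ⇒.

B⇒[B]B⇒[[B]B]B⇒[[[]]B]B⇒[[[]]S]B⇒[[[]](B)]B⇒[[[]](S)]B⇒[[[]](())]B⇒[[[]](())][]

B ⇒ [B]B   [B ::= [ B ] B]
[B]B ⇒ [[B]B]B   [B ::= [ B ] B]
[[B]B]B ⇒ [[[]]B]B   [B ::= [ ]]
[[[]]B]B ⇒ [[[]]S]B   [B ::= S]
[[[]]S]B ⇒ [[[]](B)]B   [S ::= ( B )]
[[[]](B)]B ⇒ [[[]](S)]B   [B ::= S]
[[[]](S)]B ⇒ [[[]](())]B   [S ::= ( )]
[[[]](())]B ⇒ [[[]](())][]   [B ::= [ ]]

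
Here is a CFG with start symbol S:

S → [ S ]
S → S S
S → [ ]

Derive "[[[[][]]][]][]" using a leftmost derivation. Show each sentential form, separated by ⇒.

S ⇒ SS ⇒ [S]S ⇒ [SS]S ⇒ [[S]S]S ⇒ [[[S]]S]S ⇒ [[[SS]]S]S ⇒ [[[[]S]]S]S ⇒ [[[[][]]]S]S ⇒ [[[[][]]][]]S ⇒ [[[[][]]][]][]

S ⇒ SS   [S → S S]
SS ⇒ [S]S   [S → [ S ]]
[S]S ⇒ [SS]S   [S → S S]
[SS]S ⇒ [[S]S]S   [S → [ S ]]
[[S]S]S ⇒ [[[S]]S]S   [S → [ S ]]
[[[S]]S]S ⇒ [[[SS]]S]S   [S → S S]
[[[SS]]S]S ⇒ [[[[]S]]S]S   [S → [ ]]
[[[[]S]]S]S ⇒ [[[[][]]]S]S   [S → [ ]]
[[[[][]]]S]S ⇒ [[[[][]]][]]S   [S → [ ]]
[[[[][]]][]]S ⇒ [[[[][]]][]][]   [S → [ ]]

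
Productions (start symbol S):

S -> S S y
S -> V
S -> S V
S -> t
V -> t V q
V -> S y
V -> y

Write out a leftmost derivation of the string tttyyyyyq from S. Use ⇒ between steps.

S ⇒ V ⇒ tVq ⇒ tSyq ⇒ tSVyq ⇒ tSSyVyq ⇒ ttSyVyq ⇒ ttSSyyVyq ⇒ tttSyyVyq ⇒ tttVyyVyq ⇒ tttyyyVyq ⇒ tttyyyyyq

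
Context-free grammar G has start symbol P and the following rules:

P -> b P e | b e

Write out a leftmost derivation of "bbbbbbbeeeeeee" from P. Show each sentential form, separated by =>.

P => bPe => bbPee => bbbPeee => bbbbPeeee => bbbbbPeeeee => bbbbbbPeeeeee => bbbbbbbeeeeeee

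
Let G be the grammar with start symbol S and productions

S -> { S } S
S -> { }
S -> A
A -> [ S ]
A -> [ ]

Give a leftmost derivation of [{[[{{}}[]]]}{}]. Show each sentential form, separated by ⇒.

S ⇒ A   [S -> A]
A ⇒ [S]   [A -> [ S ]]
[S] ⇒ [{S}S]   [S -> { S } S]
[{S}S] ⇒ [{A}S]   [S -> A]
[{A}S] ⇒ [{[S]}S]   [A -> [ S ]]
[{[S]}S] ⇒ [{[A]}S]   [S -> A]
[{[A]}S] ⇒ [{[[S]]}S]   [A -> [ S ]]
[{[[S]]}S] ⇒ [{[[{S}S]]}S]   [S -> { S } S]
[{[[{S}S]]}S] ⇒ [{[[{{}}S]]}S]   [S -> { }]
[{[[{{}}S]]}S] ⇒ [{[[{{}}A]]}S]   [S -> A]
[{[[{{}}A]]}S] ⇒ [{[[{{}}[]]]}S]   [A -> [ ]]
[{[[{{}}[]]]}S] ⇒ [{[[{{}}[]]]}{}]   [S -> { }]

S ⇒ A ⇒ [S] ⇒ [{S}S] ⇒ [{A}S] ⇒ [{[S]}S] ⇒ [{[A]}S] ⇒ [{[[S]]}S] ⇒ [{[[{S}S]]}S] ⇒ [{[[{{}}S]]}S] ⇒ [{[[{{}}A]]}S] ⇒ [{[[{{}}[]]]}S] ⇒ [{[[{{}}[]]]}{}]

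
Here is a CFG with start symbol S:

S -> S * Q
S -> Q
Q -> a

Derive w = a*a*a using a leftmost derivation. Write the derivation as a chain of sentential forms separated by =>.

S => S*Q   [S -> S * Q]
S*Q => S*Q*Q   [S -> S * Q]
S*Q*Q => Q*Q*Q   [S -> Q]
Q*Q*Q => a*Q*Q   [Q -> a]
a*Q*Q => a*a*Q   [Q -> a]
a*a*Q => a*a*a   [Q -> a]

S => S*Q => S*Q*Q => Q*Q*Q => a*Q*Q => a*a*Q => a*a*a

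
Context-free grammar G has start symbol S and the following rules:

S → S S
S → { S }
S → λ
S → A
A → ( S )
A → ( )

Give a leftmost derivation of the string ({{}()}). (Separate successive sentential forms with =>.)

S=>A=>(S)=>({S})=>({SS})=>({{S}S})=>({{}S})=>({{}A})=>({{}()})

S => A   [S → A]
A => (S)   [A → ( S )]
(S) => ({S})   [S → { S }]
({S}) => ({SS})   [S → S S]
({SS}) => ({{S}S})   [S → { S }]
({{S}S}) => ({{}S})   [S → λ]
({{}S}) => ({{}A})   [S → A]
({{}A}) => ({{}()})   [A → ( )]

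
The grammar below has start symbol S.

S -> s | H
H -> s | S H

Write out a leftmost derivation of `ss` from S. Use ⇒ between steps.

S ⇒ H ⇒ SH ⇒ sH ⇒ ss

S ⇒ H   [S -> H]
H ⇒ SH   [H -> S H]
SH ⇒ sH   [S -> s]
sH ⇒ ss   [H -> s]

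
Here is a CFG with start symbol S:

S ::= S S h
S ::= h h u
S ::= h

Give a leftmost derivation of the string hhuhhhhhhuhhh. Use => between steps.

S=>SSh=>SShSh=>SShShSh=>SShShShSh=>hhuShShShSh=>hhuhhShShSh=>hhuhhhhShSh=>hhuhhhhhhuhSh=>hhuhhhhhhuhhh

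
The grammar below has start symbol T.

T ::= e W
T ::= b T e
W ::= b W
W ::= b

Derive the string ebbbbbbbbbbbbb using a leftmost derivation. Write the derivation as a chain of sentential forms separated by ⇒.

T ⇒ eW ⇒ ebW ⇒ ebbW ⇒ ebbbW ⇒ ebbbbW ⇒ ebbbbbW ⇒ ebbbbbbW ⇒ ebbbbbbbW ⇒ ebbbbbbbbW ⇒ ebbbbbbbbbW ⇒ ebbbbbbbbbbW ⇒ ebbbbbbbbbbbW ⇒ ebbbbbbbbbbbbW ⇒ ebbbbbbbbbbbbb

T ⇒ eW   [T ::= e W]
eW ⇒ ebW   [W ::= b W]
ebW ⇒ ebbW   [W ::= b W]
ebbW ⇒ ebbbW   [W ::= b W]
ebbbW ⇒ ebbbbW   [W ::= b W]
ebbbbW ⇒ ebbbbbW   [W ::= b W]
ebbbbbW ⇒ ebbbbbbW   [W ::= b W]
ebbbbbbW ⇒ ebbbbbbbW   [W ::= b W]
ebbbbbbbW ⇒ ebbbbbbbbW   [W ::= b W]
ebbbbbbbbW ⇒ ebbbbbbbbbW   [W ::= b W]
ebbbbbbbbbW ⇒ ebbbbbbbbbbW   [W ::= b W]
ebbbbbbbbbbW ⇒ ebbbbbbbbbbbW   [W ::= b W]
ebbbbbbbbbbbW ⇒ ebbbbbbbbbbbbW   [W ::= b W]
ebbbbbbbbbbbbW ⇒ ebbbbbbbbbbbbb   [W ::= b]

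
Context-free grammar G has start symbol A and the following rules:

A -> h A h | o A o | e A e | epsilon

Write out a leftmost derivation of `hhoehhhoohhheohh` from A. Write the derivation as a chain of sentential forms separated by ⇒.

A ⇒ hAh ⇒ hhAhh ⇒ hhoAohh ⇒ hhoeAeohh ⇒ hhoehAheohh ⇒ hhoehhAhheohh ⇒ hhoehhhAhhheohh ⇒ hhoehhhoAohhheohh ⇒ hhoehhhoohhheohh

A ⇒ hAh   [A -> h A h]
hAh ⇒ hhAhh   [A -> h A h]
hhAhh ⇒ hhoAohh   [A -> o A o]
hhoAohh ⇒ hhoeAeohh   [A -> e A e]
hhoeAeohh ⇒ hhoehAheohh   [A -> h A h]
hhoehAheohh ⇒ hhoehhAhheohh   [A -> h A h]
hhoehhAhheohh ⇒ hhoehhhAhhheohh   [A -> h A h]
hhoehhhAhhheohh ⇒ hhoehhhoAohhheohh   [A -> o A o]
hhoehhhoAohhheohh ⇒ hhoehhhoohhheohh   [A -> epsilon]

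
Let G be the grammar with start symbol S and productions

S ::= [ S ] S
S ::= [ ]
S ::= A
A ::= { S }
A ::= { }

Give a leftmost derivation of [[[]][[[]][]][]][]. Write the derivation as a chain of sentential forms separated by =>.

S => [S]S => [[S]S]S => [[[]]S]S => [[[]][S]S]S => [[[]][[S]S]S]S => [[[]][[[]]S]S]S => [[[]][[[]][]]S]S => [[[]][[[]][]][]]S => [[[]][[[]][]][]][]

S => [S]S   [S ::= [ S ] S]
[S]S => [[S]S]S   [S ::= [ S ] S]
[[S]S]S => [[[]]S]S   [S ::= [ ]]
[[[]]S]S => [[[]][S]S]S   [S ::= [ S ] S]
[[[]][S]S]S => [[[]][[S]S]S]S   [S ::= [ S ] S]
[[[]][[S]S]S]S => [[[]][[[]]S]S]S   [S ::= [ ]]
[[[]][[[]]S]S]S => [[[]][[[]][]]S]S   [S ::= [ ]]
[[[]][[[]][]]S]S => [[[]][[[]][]][]]S   [S ::= [ ]]
[[[]][[[]][]][]]S => [[[]][[[]][]][]][]   [S ::= [ ]]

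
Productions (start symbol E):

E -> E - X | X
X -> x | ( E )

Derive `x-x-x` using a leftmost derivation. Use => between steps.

E => E-X => E-X-X => X-X-X => x-X-X => x-x-X => x-x-x

E => E-X   [E -> E - X]
E-X => E-X-X   [E -> E - X]
E-X-X => X-X-X   [E -> X]
X-X-X => x-X-X   [X -> x]
x-X-X => x-x-X   [X -> x]
x-x-X => x-x-x   [X -> x]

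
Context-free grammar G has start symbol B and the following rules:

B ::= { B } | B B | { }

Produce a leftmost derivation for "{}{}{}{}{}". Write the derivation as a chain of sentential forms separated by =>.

B => BB   [B ::= B B]
BB => BBB   [B ::= B B]
BBB => {}BB   [B ::= { }]
{}BB => {}BBB   [B ::= B B]
{}BBB => {}BBBB   [B ::= B B]
{}BBBB => {}{}BBB   [B ::= { }]
{}{}BBB => {}{}{}BB   [B ::= { }]
{}{}{}BB => {}{}{}{}B   [B ::= { }]
{}{}{}{}B => {}{}{}{}{}   [B ::= { }]

B => BB => BBB => {}BB => {}BBB => {}BBBB => {}{}BBB => {}{}{}BB => {}{}{}{}B => {}{}{}{}{}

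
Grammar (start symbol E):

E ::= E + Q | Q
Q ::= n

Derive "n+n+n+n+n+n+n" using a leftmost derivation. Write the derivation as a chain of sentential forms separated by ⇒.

E ⇒ E+Q   [E ::= E + Q]
E+Q ⇒ E+Q+Q   [E ::= E + Q]
E+Q+Q ⇒ E+Q+Q+Q   [E ::= E + Q]
E+Q+Q+Q ⇒ E+Q+Q+Q+Q   [E ::= E + Q]
E+Q+Q+Q+Q ⇒ E+Q+Q+Q+Q+Q   [E ::= E + Q]
E+Q+Q+Q+Q+Q ⇒ E+Q+Q+Q+Q+Q+Q   [E ::= E + Q]
E+Q+Q+Q+Q+Q+Q ⇒ Q+Q+Q+Q+Q+Q+Q   [E ::= Q]
Q+Q+Q+Q+Q+Q+Q ⇒ n+Q+Q+Q+Q+Q+Q   [Q ::= n]
n+Q+Q+Q+Q+Q+Q ⇒ n+n+Q+Q+Q+Q+Q   [Q ::= n]
n+n+Q+Q+Q+Q+Q ⇒ n+n+n+Q+Q+Q+Q   [Q ::= n]
n+n+n+Q+Q+Q+Q ⇒ n+n+n+n+Q+Q+Q   [Q ::= n]
n+n+n+n+Q+Q+Q ⇒ n+n+n+n+n+Q+Q   [Q ::= n]
n+n+n+n+n+Q+Q ⇒ n+n+n+n+n+n+Q   [Q ::= n]
n+n+n+n+n+n+Q ⇒ n+n+n+n+n+n+n   [Q ::= n]

E⇒E+Q⇒E+Q+Q⇒E+Q+Q+Q⇒E+Q+Q+Q+Q⇒E+Q+Q+Q+Q+Q⇒E+Q+Q+Q+Q+Q+Q⇒Q+Q+Q+Q+Q+Q+Q⇒n+Q+Q+Q+Q+Q+Q⇒n+n+Q+Q+Q+Q+Q⇒n+n+n+Q+Q+Q+Q⇒n+n+n+n+Q+Q+Q⇒n+n+n+n+n+Q+Q⇒n+n+n+n+n+n+Q⇒n+n+n+n+n+n+n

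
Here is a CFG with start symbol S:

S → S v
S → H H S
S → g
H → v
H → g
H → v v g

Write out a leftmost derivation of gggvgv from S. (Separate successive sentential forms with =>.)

S => HHS => gHS => ggS => ggHHS => gggHS => gggvS => gggvSv => gggvgv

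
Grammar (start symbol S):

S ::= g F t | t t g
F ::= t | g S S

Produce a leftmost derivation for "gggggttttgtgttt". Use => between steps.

S => gFt   [S ::= g F t]
gFt => ggSSt   [F ::= g S S]
ggSSt => gggFtSt   [S ::= g F t]
gggFtSt => ggggSStSt   [F ::= g S S]
ggggSStSt => gggggFtStSt   [S ::= g F t]
gggggFtStSt => gggggttStSt   [F ::= t]
gggggttStSt => gggggttttgtSt   [S ::= t t g]
gggggttttgtSt => gggggttttgtgFtt   [S ::= g F t]
gggggttttgtgFtt => gggggttttgtgttt   [F ::= t]

S=>gFt=>ggSSt=>gggFtSt=>ggggSStSt=>gggggFtStSt=>gggggttStSt=>gggggttttgtSt=>gggggttttgtgFtt=>gggggttttgtgttt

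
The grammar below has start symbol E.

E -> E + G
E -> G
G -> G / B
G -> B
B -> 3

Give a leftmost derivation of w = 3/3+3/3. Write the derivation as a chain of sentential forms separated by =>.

E=>E+G=>G+G=>G/B+G=>B/B+G=>3/B+G=>3/3+G=>3/3+G/B=>3/3+B/B=>3/3+3/B=>3/3+3/3

E => E+G   [E -> E + G]
E+G => G+G   [E -> G]
G+G => G/B+G   [G -> G / B]
G/B+G => B/B+G   [G -> B]
B/B+G => 3/B+G   [B -> 3]
3/B+G => 3/3+G   [B -> 3]
3/3+G => 3/3+G/B   [G -> G / B]
3/3+G/B => 3/3+B/B   [G -> B]
3/3+B/B => 3/3+3/B   [B -> 3]
3/3+3/B => 3/3+3/3   [B -> 3]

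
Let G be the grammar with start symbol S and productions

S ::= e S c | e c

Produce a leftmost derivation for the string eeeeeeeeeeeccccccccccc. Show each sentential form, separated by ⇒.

S ⇒ eSc ⇒ eeScc ⇒ eeeSccc ⇒ eeeeScccc ⇒ eeeeeSccccc ⇒ eeeeeeScccccc ⇒ eeeeeeeSccccccc ⇒ eeeeeeeeScccccccc ⇒ eeeeeeeeeSccccccccc ⇒ eeeeeeeeeeScccccccccc ⇒ eeeeeeeeeeeccccccccccc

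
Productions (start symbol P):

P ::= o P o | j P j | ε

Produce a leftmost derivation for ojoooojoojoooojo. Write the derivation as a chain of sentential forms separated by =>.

P => oPo   [P ::= o P o]
oPo => ojPjo   [P ::= j P j]
ojPjo => ojoPojo   [P ::= o P o]
ojoPojo => ojooPoojo   [P ::= o P o]
ojooPoojo => ojoooPooojo   [P ::= o P o]
ojoooPooojo => ojooooPoooojo   [P ::= o P o]
ojooooPoooojo => ojoooojPjoooojo   [P ::= j P j]
ojoooojPjoooojo => ojoooojoPojoooojo   [P ::= o P o]
ojoooojoPojoooojo => ojoooojoojoooojo   [P ::= ε]

P => oPo => ojPjo => ojoPojo => ojooPoojo => ojoooPooojo => ojooooPoooojo => ojoooojPjoooojo => ojoooojoPojoooojo => ojoooojoojoooojo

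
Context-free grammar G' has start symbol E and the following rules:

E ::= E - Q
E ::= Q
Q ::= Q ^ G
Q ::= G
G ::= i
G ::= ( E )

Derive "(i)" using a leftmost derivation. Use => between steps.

E => Q => G => (E) => (Q) => (G) => (i)

E => Q   [E ::= Q]
Q => G   [Q ::= G]
G => (E)   [G ::= ( E )]
(E) => (Q)   [E ::= Q]
(Q) => (G)   [Q ::= G]
(G) => (i)   [G ::= i]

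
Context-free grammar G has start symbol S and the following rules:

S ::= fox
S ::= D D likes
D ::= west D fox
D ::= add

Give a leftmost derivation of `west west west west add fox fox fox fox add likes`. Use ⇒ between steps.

S ⇒ D D likes ⇒ west D fox D likes ⇒ west west D fox fox D likes ⇒ west west west D fox fox fox D likes ⇒ west west west west D fox fox fox fox D likes ⇒ west west west west add fox fox fox fox D likes ⇒ west west west west add fox fox fox fox add likes

S ⇒ D D likes   [S ::= D D likes]
D D likes ⇒ west D fox D likes   [D ::= west D fox]
west D fox D likes ⇒ west west D fox fox D likes   [D ::= west D fox]
west west D fox fox D likes ⇒ west west west D fox fox fox D likes   [D ::= west D fox]
west west west D fox fox fox D likes ⇒ west west west west D fox fox fox fox D likes   [D ::= west D fox]
west west west west D fox fox fox fox D likes ⇒ west west west west add fox fox fox fox D likes   [D ::= add]
west west west west add fox fox fox fox D likes ⇒ west west west west add fox fox fox fox add likes   [D ::= add]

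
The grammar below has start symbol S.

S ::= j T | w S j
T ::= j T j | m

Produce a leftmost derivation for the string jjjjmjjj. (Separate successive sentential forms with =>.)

S => jT => jjTj => jjjTjj => jjjjTjjj => jjjjmjjj

S => jT   [S ::= j T]
jT => jjTj   [T ::= j T j]
jjTj => jjjTjj   [T ::= j T j]
jjjTjj => jjjjTjjj   [T ::= j T j]
jjjjTjjj => jjjjmjjj   [T ::= m]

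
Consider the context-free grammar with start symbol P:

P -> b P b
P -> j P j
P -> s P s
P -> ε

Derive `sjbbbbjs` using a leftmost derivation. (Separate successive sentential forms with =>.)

P => sPs => sjPjs => sjbPbjs => sjbbPbbjs => sjbbbbjs

P => sPs   [P -> s P s]
sPs => sjPjs   [P -> j P j]
sjPjs => sjbPbjs   [P -> b P b]
sjbPbjs => sjbbPbbjs   [P -> b P b]
sjbbPbbjs => sjbbbbjs   [P -> ε]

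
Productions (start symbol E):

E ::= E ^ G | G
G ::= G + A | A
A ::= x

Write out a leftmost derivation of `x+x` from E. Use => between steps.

E => G => G+A => A+A => x+A => x+x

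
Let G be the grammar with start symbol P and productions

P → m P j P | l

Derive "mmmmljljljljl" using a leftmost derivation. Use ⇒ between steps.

P ⇒ mPjP ⇒ mmPjPjP ⇒ mmmPjPjPjP ⇒ mmmmPjPjPjPjP ⇒ mmmmljPjPjPjP ⇒ mmmmljljPjPjP ⇒ mmmmljljljPjP ⇒ mmmmljljljljP ⇒ mmmmljljljljl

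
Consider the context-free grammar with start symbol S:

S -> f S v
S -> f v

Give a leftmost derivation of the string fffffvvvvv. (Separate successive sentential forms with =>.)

S => fSv   [S -> f S v]
fSv => ffSvv   [S -> f S v]
ffSvv => fffSvvv   [S -> f S v]
fffSvvv => ffffSvvvv   [S -> f S v]
ffffSvvvv => fffffvvvvv   [S -> f v]

S => fSv => ffSvv => fffSvvv => ffffSvvvv => fffffvvvvv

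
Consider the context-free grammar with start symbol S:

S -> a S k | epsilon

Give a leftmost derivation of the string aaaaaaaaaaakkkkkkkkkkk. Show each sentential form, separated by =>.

S => aSk => aaSkk => aaaSkkk => aaaaSkkkk => aaaaaSkkkkk => aaaaaaSkkkkkk => aaaaaaaSkkkkkkk => aaaaaaaaSkkkkkkkk => aaaaaaaaaSkkkkkkkkk => aaaaaaaaaaSkkkkkkkkkk => aaaaaaaaaaaSkkkkkkkkkkk => aaaaaaaaaaakkkkkkkkkkk

S => aSk   [S -> a S k]
aSk => aaSkk   [S -> a S k]
aaSkk => aaaSkkk   [S -> a S k]
aaaSkkk => aaaaSkkkk   [S -> a S k]
aaaaSkkkk => aaaaaSkkkkk   [S -> a S k]
aaaaaSkkkkk => aaaaaaSkkkkkk   [S -> a S k]
aaaaaaSkkkkkk => aaaaaaaSkkkkkkk   [S -> a S k]
aaaaaaaSkkkkkkk => aaaaaaaaSkkkkkkkk   [S -> a S k]
aaaaaaaaSkkkkkkkk => aaaaaaaaaSkkkkkkkkk   [S -> a S k]
aaaaaaaaaSkkkkkkkkk => aaaaaaaaaaSkkkkkkkkkk   [S -> a S k]
aaaaaaaaaaSkkkkkkkkkk => aaaaaaaaaaaSkkkkkkkkkkk   [S -> a S k]
aaaaaaaaaaaSkkkkkkkkkkk => aaaaaaaaaaakkkkkkkkkkk   [S -> epsilon]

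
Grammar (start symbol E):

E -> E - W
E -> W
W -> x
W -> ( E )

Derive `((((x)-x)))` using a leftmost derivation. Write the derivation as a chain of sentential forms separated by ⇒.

E ⇒ W   [E -> W]
W ⇒ (E)   [W -> ( E )]
(E) ⇒ (W)   [E -> W]
(W) ⇒ ((E))   [W -> ( E )]
((E)) ⇒ ((W))   [E -> W]
((W)) ⇒ (((E)))   [W -> ( E )]
(((E))) ⇒ (((E-W)))   [E -> E - W]
(((E-W))) ⇒ (((W-W)))   [E -> W]
(((W-W))) ⇒ ((((E)-W)))   [W -> ( E )]
((((E)-W))) ⇒ ((((W)-W)))   [E -> W]
((((W)-W))) ⇒ ((((x)-W)))   [W -> x]
((((x)-W))) ⇒ ((((x)-x)))   [W -> x]

E⇒W⇒(E)⇒(W)⇒((E))⇒((W))⇒(((E)))⇒(((E-W)))⇒(((W-W)))⇒((((E)-W)))⇒((((W)-W)))⇒((((x)-W)))⇒((((x)-x)))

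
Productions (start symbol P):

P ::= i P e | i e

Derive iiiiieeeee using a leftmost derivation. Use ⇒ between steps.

P ⇒ iPe ⇒ iiPee ⇒ iiiPeee ⇒ iiiiPeeee ⇒ iiiiieeeee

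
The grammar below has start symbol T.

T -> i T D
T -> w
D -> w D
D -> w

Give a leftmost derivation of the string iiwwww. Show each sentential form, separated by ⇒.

T ⇒ iTD   [T -> i T D]
iTD ⇒ iiTDD   [T -> i T D]
iiTDD ⇒ iiwDD   [T -> w]
iiwDD ⇒ iiwwD   [D -> w]
iiwwD ⇒ iiwwwD   [D -> w D]
iiwwwD ⇒ iiwwww   [D -> w]

T ⇒ iTD ⇒ iiTDD ⇒ iiwDD ⇒ iiwwD ⇒ iiwwwD ⇒ iiwwww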